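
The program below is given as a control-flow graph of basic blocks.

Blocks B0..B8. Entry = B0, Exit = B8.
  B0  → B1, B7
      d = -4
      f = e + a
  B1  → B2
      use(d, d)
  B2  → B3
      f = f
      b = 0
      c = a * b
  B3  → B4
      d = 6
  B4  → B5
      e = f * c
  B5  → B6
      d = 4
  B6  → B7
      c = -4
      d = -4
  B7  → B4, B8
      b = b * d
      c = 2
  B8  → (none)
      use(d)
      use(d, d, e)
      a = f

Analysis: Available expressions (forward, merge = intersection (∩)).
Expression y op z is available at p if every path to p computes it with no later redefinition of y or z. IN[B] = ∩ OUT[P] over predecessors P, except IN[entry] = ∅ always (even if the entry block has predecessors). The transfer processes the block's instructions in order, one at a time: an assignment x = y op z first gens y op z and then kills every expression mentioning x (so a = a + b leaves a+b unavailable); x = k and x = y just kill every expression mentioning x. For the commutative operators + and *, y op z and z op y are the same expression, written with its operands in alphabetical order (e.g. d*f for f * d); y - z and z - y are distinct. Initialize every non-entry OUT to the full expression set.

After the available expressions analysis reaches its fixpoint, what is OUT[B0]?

Answer: {a+e}

Derivation:
Fixpoint table:
  B0: | IN={} | OUT={a+e}
  B1: | IN={a+e} | OUT={a+e}
  B2: | IN={a+e} | OUT={a*b, a+e}
  B3: | IN={a*b, a+e} | OUT={a*b, a+e}
  B4: | IN={} | OUT={c*f}
  B5: | IN={c*f} | OUT={c*f}
  B6: | IN={c*f} | OUT={}
  B7: | IN={} | OUT={}
  B8: | IN={} | OUT={}

B0 is the boundary node: IN[B0] = {}
Applying B0's transfer function to that IN value gives OUT[B0] (row B0 above).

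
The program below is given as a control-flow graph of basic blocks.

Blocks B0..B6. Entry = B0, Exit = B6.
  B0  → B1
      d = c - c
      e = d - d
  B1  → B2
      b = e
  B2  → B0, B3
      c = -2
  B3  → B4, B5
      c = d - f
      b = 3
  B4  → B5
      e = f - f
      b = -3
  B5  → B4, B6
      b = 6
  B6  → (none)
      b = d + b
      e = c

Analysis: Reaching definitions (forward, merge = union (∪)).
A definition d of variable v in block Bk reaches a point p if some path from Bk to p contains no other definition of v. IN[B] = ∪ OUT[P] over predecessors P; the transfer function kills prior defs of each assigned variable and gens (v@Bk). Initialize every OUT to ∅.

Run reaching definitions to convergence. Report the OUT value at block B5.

Converged values:
  B0: | IN={b@B1, c@B2, d@B0, e@B0} | OUT={b@B1, c@B2, d@B0, e@B0}
  B1: | IN={b@B1, c@B2, d@B0, e@B0} | OUT={b@B1, c@B2, d@B0, e@B0}
  B2: | IN={b@B1, c@B2, d@B0, e@B0} | OUT={b@B1, c@B2, d@B0, e@B0}
  B3: | IN={b@B1, c@B2, d@B0, e@B0} | OUT={b@B3, c@B3, d@B0, e@B0}
  B4: | IN={b@B3, b@B5, c@B3, d@B0, e@B0, e@B4} | OUT={b@B4, c@B3, d@B0, e@B4}
  B5: | IN={b@B3, b@B4, c@B3, d@B0, e@B0, e@B4} | OUT={b@B5, c@B3, d@B0, e@B0, e@B4}
  B6: | IN={b@B5, c@B3, d@B0, e@B0, e@B4} | OUT={b@B6, c@B3, d@B0, e@B6}

Merge at B5: IN[B5] = OUT[B3] ⊔ OUT[B4] = {b@B3, b@B4, c@B3, d@B0, e@B0, e@B4}
Applying B5's transfer function to that IN value gives OUT[B5] (row B5 above).

Answer: {b@B5, c@B3, d@B0, e@B0, e@B4}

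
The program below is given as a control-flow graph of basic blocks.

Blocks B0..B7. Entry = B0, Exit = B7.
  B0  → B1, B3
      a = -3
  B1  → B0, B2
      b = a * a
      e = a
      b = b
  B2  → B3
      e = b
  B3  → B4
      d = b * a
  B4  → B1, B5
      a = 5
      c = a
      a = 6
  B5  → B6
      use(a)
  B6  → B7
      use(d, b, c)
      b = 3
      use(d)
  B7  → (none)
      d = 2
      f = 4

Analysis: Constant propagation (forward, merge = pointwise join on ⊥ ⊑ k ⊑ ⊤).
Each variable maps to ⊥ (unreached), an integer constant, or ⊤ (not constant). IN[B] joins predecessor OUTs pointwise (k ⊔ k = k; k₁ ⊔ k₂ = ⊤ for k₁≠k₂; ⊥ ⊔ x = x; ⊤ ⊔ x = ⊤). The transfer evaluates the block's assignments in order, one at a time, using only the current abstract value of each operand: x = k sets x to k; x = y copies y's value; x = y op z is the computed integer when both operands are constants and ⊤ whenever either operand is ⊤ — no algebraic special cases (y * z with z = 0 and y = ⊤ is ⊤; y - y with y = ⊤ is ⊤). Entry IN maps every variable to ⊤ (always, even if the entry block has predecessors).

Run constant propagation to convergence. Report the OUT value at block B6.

Answer: {a: 6, b: 3, c: 5, d: ⊤, e: ⊤, f: ⊤}

Derivation:
Fixpoint table:
  B0:   IN=(all ⊤)   OUT={a:-3; rest ⊤}
  B1:   IN=(all ⊤)   OUT=(all ⊤)
  B2:   IN=(all ⊤)   OUT=(all ⊤)
  B3:   IN=(all ⊤)   OUT=(all ⊤)
  B4:   IN=(all ⊤)   OUT={a:6, c:5; rest ⊤}
  B5:   IN={a:6, c:5; rest ⊤}   OUT={a:6, c:5; rest ⊤}
  B6:   IN={a:6, c:5; rest ⊤}   OUT={a:6, b:3, c:5; rest ⊤}
  B7:   IN={a:6, b:3, c:5; rest ⊤}   OUT={a:6, b:3, c:5, d:2, f:4; rest ⊤}

Merge at B6: IN[B6] = OUT[B5] = {a: 6, b: ⊤, c: 5, d: ⊤, e: ⊤, f: ⊤}
Applying B6's transfer function to that IN value gives OUT[B6] (row B6 above).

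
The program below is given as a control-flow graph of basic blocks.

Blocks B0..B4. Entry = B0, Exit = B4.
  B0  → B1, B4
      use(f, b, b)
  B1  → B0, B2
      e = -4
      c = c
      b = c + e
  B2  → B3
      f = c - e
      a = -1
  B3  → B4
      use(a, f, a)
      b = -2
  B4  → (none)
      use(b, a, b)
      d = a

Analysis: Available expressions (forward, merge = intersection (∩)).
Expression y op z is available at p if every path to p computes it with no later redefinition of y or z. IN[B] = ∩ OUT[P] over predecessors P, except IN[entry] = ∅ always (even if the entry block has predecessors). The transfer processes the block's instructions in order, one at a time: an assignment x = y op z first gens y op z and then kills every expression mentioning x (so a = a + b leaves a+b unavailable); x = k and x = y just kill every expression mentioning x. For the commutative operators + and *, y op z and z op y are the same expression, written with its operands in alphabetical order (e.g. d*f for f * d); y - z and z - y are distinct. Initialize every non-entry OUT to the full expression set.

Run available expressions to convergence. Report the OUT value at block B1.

Per-block solution:
  B0: | IN={} | OUT={}
  B1: | IN={} | OUT={c+e}
  B2: | IN={c+e} | OUT={c+e, c-e}
  B3: | IN={c+e, c-e} | OUT={c+e, c-e}
  B4: | IN={} | OUT={}

Merge at B1: IN[B1] = OUT[B0] = {}
Applying B1's transfer function to that IN value gives OUT[B1] (row B1 above).

Answer: {c+e}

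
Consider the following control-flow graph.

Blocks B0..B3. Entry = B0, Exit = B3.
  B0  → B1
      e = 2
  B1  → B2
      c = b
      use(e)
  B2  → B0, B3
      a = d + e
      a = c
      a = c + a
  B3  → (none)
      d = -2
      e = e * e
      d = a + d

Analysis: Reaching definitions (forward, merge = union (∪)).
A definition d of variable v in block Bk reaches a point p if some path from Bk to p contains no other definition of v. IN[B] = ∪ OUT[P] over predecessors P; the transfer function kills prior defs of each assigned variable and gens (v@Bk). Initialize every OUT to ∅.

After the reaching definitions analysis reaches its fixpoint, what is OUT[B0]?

Per-block solution:
  B0: | IN={a@B2, c@B1, e@B0} | OUT={a@B2, c@B1, e@B0}
  B1: | IN={a@B2, c@B1, e@B0} | OUT={a@B2, c@B1, e@B0}
  B2: | IN={a@B2, c@B1, e@B0} | OUT={a@B2, c@B1, e@B0}
  B3: | IN={a@B2, c@B1, e@B0} | OUT={a@B2, c@B1, d@B3, e@B3}

Merge at B0 (entry node, so the boundary value {} is joined with the incoming edge(s)): IN[B0] = {} ⊔ OUT[B2] = {a@B2, c@B1, e@B0}
Applying B0's transfer function to that IN value gives OUT[B0] (row B0 above).

Answer: {a@B2, c@B1, e@B0}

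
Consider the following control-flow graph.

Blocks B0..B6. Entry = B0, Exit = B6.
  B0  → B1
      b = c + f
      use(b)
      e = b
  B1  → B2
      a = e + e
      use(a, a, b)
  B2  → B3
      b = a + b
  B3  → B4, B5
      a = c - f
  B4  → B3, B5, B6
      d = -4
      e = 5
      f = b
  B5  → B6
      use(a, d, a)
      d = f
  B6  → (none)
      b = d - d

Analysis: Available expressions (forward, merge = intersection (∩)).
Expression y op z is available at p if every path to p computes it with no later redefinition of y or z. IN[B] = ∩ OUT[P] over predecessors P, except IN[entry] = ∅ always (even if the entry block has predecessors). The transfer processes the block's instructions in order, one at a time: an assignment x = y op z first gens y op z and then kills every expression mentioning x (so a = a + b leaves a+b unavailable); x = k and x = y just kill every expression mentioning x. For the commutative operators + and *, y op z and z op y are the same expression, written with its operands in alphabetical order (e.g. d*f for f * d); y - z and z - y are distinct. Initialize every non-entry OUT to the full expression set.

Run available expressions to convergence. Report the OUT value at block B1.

Fixpoint table:
  B0:   IN={}   OUT={c+f}
  B1:   IN={c+f}   OUT={c+f, e+e}
  B2:   IN={c+f, e+e}   OUT={c+f, e+e}
  B3:   IN={}   OUT={c-f}
  B4:   IN={c-f}   OUT={}
  B5:   IN={}   OUT={}
  B6:   IN={}   OUT={d-d}

Merge at B1: IN[B1] = OUT[B0] = {c+f}
Applying B1's transfer function to that IN value gives OUT[B1] (row B1 above).

Answer: {c+f, e+e}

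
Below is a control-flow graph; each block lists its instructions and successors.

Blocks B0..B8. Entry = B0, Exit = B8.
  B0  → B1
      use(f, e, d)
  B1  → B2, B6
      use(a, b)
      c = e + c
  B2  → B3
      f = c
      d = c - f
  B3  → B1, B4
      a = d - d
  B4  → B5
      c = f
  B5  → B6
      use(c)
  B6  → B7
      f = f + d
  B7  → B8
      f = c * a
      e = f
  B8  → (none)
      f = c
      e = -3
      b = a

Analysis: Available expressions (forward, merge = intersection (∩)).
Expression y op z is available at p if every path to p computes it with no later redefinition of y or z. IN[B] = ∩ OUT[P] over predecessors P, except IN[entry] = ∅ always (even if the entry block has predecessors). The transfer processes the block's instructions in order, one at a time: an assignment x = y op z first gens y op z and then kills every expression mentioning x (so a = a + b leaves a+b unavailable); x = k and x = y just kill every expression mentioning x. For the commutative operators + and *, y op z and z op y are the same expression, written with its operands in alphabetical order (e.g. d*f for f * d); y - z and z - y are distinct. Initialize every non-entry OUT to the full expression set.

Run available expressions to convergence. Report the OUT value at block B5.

Answer: {d-d}

Trace:
Converged values:
  B0:   IN={}   OUT={}
  B1:   IN={}   OUT={}
  B2:   IN={}   OUT={c-f}
  B3:   IN={c-f}   OUT={c-f, d-d}
  B4:   IN={c-f, d-d}   OUT={d-d}
  B5:   IN={d-d}   OUT={d-d}
  B6:   IN={}   OUT={}
  B7:   IN={}   OUT={a*c}
  B8:   IN={a*c}   OUT={a*c}

Merge at B5: IN[B5] = OUT[B4] = {d-d}
Applying B5's transfer function to that IN value gives OUT[B5] (row B5 above).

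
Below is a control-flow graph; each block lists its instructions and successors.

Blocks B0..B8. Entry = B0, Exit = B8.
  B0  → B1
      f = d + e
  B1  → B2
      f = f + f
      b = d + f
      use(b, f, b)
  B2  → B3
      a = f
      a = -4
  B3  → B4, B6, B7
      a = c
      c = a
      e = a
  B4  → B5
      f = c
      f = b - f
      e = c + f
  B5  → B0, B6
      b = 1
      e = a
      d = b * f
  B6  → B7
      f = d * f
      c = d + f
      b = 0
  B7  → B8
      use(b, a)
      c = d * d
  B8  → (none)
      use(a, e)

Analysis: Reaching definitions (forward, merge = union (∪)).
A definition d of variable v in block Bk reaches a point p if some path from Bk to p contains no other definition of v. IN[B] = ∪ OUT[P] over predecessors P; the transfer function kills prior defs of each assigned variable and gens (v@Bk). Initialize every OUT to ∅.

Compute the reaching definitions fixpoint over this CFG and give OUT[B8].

Answer: {a@B3, b@B1, b@B6, c@B7, d@B5, e@B3, e@B5, f@B1, f@B6}

Working:
Converged values:
  B0:   IN={a@B3, b@B5, c@B3, d@B5, e@B5, f@B4}   OUT={a@B3, b@B5, c@B3, d@B5, e@B5, f@B0}
  B1:   IN={a@B3, b@B5, c@B3, d@B5, e@B5, f@B0}   OUT={a@B3, b@B1, c@B3, d@B5, e@B5, f@B1}
  B2:   IN={a@B3, b@B1, c@B3, d@B5, e@B5, f@B1}   OUT={a@B2, b@B1, c@B3, d@B5, e@B5, f@B1}
  B3:   IN={a@B2, b@B1, c@B3, d@B5, e@B5, f@B1}   OUT={a@B3, b@B1, c@B3, d@B5, e@B3, f@B1}
  B4:   IN={a@B3, b@B1, c@B3, d@B5, e@B3, f@B1}   OUT={a@B3, b@B1, c@B3, d@B5, e@B4, f@B4}
  B5:   IN={a@B3, b@B1, c@B3, d@B5, e@B4, f@B4}   OUT={a@B3, b@B5, c@B3, d@B5, e@B5, f@B4}
  B6:   IN={a@B3, b@B1, b@B5, c@B3, d@B5, e@B3, e@B5, f@B1, f@B4}   OUT={a@B3, b@B6, c@B6, d@B5, e@B3, e@B5, f@B6}
  B7:   IN={a@B3, b@B1, b@B6, c@B3, c@B6, d@B5, e@B3, e@B5, f@B1, f@B6}   OUT={a@B3, b@B1, b@B6, c@B7, d@B5, e@B3, e@B5, f@B1, f@B6}
  B8:   IN={a@B3, b@B1, b@B6, c@B7, d@B5, e@B3, e@B5, f@B1, f@B6}   OUT={a@B3, b@B1, b@B6, c@B7, d@B5, e@B3, e@B5, f@B1, f@B6}

Merge at B8: IN[B8] = OUT[B7] = {a@B3, b@B1, b@B6, c@B7, d@B5, e@B3, e@B5, f@B1, f@B6}
Applying B8's transfer function to that IN value gives OUT[B8] (row B8 above).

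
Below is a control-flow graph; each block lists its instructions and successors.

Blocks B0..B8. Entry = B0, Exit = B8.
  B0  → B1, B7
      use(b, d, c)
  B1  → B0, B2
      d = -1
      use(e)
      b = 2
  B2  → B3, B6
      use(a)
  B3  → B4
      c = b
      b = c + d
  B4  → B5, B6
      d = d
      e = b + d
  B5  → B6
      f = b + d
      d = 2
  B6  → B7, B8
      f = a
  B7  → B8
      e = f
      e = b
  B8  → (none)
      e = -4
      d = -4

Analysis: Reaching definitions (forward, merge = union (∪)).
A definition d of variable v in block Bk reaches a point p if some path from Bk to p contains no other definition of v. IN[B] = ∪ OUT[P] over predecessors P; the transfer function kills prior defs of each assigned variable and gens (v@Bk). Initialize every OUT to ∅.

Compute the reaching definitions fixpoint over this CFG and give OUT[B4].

Answer: {b@B3, c@B3, d@B4, e@B4}

Trace:
Converged values:
  B0:   IN={b@B1, d@B1}   OUT={b@B1, d@B1}
  B1:   IN={b@B1, d@B1}   OUT={b@B1, d@B1}
  B2:   IN={b@B1, d@B1}   OUT={b@B1, d@B1}
  B3:   IN={b@B1, d@B1}   OUT={b@B3, c@B3, d@B1}
  B4:   IN={b@B3, c@B3, d@B1}   OUT={b@B3, c@B3, d@B4, e@B4}
  B5:   IN={b@B3, c@B3, d@B4, e@B4}   OUT={b@B3, c@B3, d@B5, e@B4, f@B5}
  B6:   IN={b@B1, b@B3, c@B3, d@B1, d@B4, d@B5, e@B4, f@B5}   OUT={b@B1, b@B3, c@B3, d@B1, d@B4, d@B5, e@B4, f@B6}
  B7:   IN={b@B1, b@B3, c@B3, d@B1, d@B4, d@B5, e@B4, f@B6}   OUT={b@B1, b@B3, c@B3, d@B1, d@B4, d@B5, e@B7, f@B6}
  B8:   IN={b@B1, b@B3, c@B3, d@B1, d@B4, d@B5, e@B4, e@B7, f@B6}   OUT={b@B1, b@B3, c@B3, d@B8, e@B8, f@B6}

Merge at B4: IN[B4] = OUT[B3] = {b@B3, c@B3, d@B1}
Applying B4's transfer function to that IN value gives OUT[B4] (row B4 above).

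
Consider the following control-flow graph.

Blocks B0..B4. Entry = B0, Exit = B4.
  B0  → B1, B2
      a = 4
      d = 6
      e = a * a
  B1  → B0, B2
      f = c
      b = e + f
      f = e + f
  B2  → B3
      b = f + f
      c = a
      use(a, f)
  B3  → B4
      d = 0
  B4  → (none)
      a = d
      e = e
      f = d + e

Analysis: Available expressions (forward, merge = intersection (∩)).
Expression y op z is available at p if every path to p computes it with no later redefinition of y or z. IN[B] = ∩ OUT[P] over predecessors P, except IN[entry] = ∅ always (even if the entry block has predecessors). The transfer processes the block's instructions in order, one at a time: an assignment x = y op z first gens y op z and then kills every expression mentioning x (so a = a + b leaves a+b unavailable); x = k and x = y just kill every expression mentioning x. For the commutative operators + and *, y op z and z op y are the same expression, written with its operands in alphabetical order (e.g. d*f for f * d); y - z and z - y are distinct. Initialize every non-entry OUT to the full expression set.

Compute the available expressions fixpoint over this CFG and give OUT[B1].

Converged values:
  B0: | IN={} | OUT={a*a}
  B1: | IN={a*a} | OUT={a*a}
  B2: | IN={a*a} | OUT={a*a, f+f}
  B3: | IN={a*a, f+f} | OUT={a*a, f+f}
  B4: | IN={a*a, f+f} | OUT={d+e}

Merge at B1: IN[B1] = OUT[B0] = {a*a}
Applying B1's transfer function to that IN value gives OUT[B1] (row B1 above).

Answer: {a*a}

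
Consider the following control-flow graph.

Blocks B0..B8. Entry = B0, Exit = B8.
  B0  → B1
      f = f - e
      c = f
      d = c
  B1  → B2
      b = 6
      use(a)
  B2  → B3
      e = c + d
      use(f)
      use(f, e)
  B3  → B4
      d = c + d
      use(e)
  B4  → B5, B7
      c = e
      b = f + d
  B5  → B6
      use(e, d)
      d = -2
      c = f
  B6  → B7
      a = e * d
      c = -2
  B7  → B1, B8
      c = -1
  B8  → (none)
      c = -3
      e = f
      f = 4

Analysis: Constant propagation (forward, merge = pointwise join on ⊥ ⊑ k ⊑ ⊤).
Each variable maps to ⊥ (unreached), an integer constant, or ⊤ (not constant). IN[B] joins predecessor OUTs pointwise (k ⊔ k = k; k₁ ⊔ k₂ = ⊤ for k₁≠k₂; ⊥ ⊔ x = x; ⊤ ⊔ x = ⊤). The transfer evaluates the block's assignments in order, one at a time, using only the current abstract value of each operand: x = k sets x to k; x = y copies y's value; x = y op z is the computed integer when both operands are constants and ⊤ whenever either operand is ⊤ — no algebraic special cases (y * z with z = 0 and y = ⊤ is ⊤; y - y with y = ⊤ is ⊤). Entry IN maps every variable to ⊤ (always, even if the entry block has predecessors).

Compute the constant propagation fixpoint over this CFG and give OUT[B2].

Fixpoint table:
  B0:   IN=(all ⊤)   OUT=(all ⊤)
  B1:   IN=(all ⊤)   OUT={b:6; rest ⊤}
  B2:   IN={b:6; rest ⊤}   OUT={b:6; rest ⊤}
  B3:   IN={b:6; rest ⊤}   OUT={b:6; rest ⊤}
  B4:   IN={b:6; rest ⊤}   OUT=(all ⊤)
  B5:   IN=(all ⊤)   OUT={d:-2; rest ⊤}
  B6:   IN={d:-2; rest ⊤}   OUT={c:-2, d:-2; rest ⊤}
  B7:   IN=(all ⊤)   OUT={c:-1; rest ⊤}
  B8:   IN={c:-1; rest ⊤}   OUT={c:-3, f:4; rest ⊤}

Merge at B2: IN[B2] = OUT[B1] = {a: ⊤, b: 6, c: ⊤, d: ⊤, e: ⊤, f: ⊤}
Applying B2's transfer function to that IN value gives OUT[B2] (row B2 above).

Answer: {a: ⊤, b: 6, c: ⊤, d: ⊤, e: ⊤, f: ⊤}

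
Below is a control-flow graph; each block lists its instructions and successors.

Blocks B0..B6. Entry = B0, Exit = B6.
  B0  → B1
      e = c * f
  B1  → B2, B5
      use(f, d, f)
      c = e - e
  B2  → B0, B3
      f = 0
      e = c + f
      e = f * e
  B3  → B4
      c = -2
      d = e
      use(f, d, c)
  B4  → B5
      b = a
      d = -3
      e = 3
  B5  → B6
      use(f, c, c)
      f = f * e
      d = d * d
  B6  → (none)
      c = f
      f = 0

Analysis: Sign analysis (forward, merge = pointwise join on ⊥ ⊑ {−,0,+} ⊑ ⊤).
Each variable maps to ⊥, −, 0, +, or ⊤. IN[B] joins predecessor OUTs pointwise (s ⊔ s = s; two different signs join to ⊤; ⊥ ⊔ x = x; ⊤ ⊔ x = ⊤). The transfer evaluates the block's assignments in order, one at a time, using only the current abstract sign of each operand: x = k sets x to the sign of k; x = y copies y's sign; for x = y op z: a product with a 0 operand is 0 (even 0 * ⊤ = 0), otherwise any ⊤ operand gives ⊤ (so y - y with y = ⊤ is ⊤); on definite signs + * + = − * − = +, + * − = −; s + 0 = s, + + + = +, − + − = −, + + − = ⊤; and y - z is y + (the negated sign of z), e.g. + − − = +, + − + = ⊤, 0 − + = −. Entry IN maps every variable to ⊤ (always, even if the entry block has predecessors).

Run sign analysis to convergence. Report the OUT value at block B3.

Fixpoint table:
  B0:   IN=(all ⊤)   OUT=(all ⊤)
  B1:   IN=(all ⊤)   OUT=(all ⊤)
  B2:   IN=(all ⊤)   OUT={e:0, f:0; rest ⊤}
  B3:   IN={e:0, f:0; rest ⊤}   OUT={c:-, d:0, e:0, f:0; rest ⊤}
  B4:   IN={c:-, d:0, e:0, f:0; rest ⊤}   OUT={c:-, d:-, e:+, f:0; rest ⊤}
  B5:   IN=(all ⊤)   OUT=(all ⊤)
  B6:   IN=(all ⊤)   OUT={f:0; rest ⊤}

Merge at B3: IN[B3] = OUT[B2] = {a: ⊤, b: ⊤, c: ⊤, d: ⊤, e: 0, f: 0}
Applying B3's transfer function to that IN value gives OUT[B3] (row B3 above).

Answer: {a: ⊤, b: ⊤, c: -, d: 0, e: 0, f: 0}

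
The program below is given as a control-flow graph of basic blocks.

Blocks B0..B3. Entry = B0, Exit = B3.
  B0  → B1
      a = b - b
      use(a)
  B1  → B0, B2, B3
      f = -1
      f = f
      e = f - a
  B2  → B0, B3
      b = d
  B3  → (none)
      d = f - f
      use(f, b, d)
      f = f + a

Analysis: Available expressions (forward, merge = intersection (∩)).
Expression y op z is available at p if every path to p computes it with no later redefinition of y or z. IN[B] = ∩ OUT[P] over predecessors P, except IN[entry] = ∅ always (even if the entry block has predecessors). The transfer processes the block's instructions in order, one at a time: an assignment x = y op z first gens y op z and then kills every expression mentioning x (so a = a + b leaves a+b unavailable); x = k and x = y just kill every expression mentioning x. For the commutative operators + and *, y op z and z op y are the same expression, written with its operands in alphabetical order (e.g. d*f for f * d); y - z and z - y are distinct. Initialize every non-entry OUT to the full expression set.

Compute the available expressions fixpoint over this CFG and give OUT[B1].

Per-block solution:
  B0:   IN={}   OUT={b-b}
  B1:   IN={b-b}   OUT={b-b, f-a}
  B2:   IN={b-b, f-a}   OUT={f-a}
  B3:   IN={f-a}   OUT={}

Merge at B1: IN[B1] = OUT[B0] = {b-b}
Applying B1's transfer function to that IN value gives OUT[B1] (row B1 above).

Answer: {b-b, f-a}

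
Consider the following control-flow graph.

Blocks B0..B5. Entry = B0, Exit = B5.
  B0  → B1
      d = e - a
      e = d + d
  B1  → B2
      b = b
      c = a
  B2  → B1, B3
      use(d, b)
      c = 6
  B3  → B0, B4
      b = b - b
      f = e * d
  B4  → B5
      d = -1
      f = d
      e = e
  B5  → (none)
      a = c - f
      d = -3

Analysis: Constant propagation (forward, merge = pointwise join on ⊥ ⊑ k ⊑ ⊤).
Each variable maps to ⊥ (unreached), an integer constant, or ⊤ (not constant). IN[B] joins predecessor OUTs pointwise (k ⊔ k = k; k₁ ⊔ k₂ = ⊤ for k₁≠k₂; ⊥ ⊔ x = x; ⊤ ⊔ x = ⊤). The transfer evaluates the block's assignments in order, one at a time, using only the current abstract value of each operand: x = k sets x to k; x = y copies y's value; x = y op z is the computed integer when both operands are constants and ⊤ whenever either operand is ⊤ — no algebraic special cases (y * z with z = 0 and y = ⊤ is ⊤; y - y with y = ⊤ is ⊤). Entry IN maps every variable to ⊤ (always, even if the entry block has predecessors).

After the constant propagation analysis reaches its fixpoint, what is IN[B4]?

Converged values:
  B0:  IN=(all ⊤)  OUT=(all ⊤)
  B1:  IN=(all ⊤)  OUT=(all ⊤)
  B2:  IN=(all ⊤)  OUT={c:6; rest ⊤}
  B3:  IN={c:6; rest ⊤}  OUT={c:6; rest ⊤}
  B4:  IN={c:6; rest ⊤}  OUT={c:6, d:-1, f:-1; rest ⊤}
  B5:  IN={c:6, d:-1, f:-1; rest ⊤}  OUT={a:7, c:6, d:-3, f:-1; rest ⊤}

Merge at B4: IN[B4] = OUT[B3] = {a: ⊤, b: ⊤, c: 6, d: ⊤, e: ⊤, f: ⊤}

Answer: {a: ⊤, b: ⊤, c: 6, d: ⊤, e: ⊤, f: ⊤}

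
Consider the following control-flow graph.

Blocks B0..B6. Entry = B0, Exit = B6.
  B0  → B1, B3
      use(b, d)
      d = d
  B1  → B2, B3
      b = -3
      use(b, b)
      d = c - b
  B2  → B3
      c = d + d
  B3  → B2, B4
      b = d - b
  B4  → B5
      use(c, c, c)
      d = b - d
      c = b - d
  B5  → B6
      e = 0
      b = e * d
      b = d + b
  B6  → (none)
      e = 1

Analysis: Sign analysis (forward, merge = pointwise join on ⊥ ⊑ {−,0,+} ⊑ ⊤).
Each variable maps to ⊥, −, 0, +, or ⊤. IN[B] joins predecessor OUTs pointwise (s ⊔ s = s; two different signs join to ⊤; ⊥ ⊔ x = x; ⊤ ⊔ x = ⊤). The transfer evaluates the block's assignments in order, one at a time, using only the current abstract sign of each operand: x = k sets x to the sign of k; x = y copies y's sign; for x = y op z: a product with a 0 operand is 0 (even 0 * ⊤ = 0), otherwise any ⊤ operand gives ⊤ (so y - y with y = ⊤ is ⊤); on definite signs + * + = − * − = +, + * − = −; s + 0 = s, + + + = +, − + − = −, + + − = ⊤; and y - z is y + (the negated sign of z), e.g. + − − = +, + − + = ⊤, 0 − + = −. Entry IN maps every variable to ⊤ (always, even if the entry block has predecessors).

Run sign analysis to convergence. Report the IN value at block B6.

Per-block solution:
  B0:  IN=(all ⊤)  OUT=(all ⊤)
  B1:  IN=(all ⊤)  OUT={b:-; rest ⊤}
  B2:  IN=(all ⊤)  OUT=(all ⊤)
  B3:  IN=(all ⊤)  OUT=(all ⊤)
  B4:  IN=(all ⊤)  OUT=(all ⊤)
  B5:  IN=(all ⊤)  OUT={e:0; rest ⊤}
  B6:  IN={e:0; rest ⊤}  OUT={e:+; rest ⊤}

Merge at B6: IN[B6] = OUT[B5] = {a: ⊤, b: ⊤, c: ⊤, d: ⊤, e: 0, f: ⊤}

Answer: {a: ⊤, b: ⊤, c: ⊤, d: ⊤, e: 0, f: ⊤}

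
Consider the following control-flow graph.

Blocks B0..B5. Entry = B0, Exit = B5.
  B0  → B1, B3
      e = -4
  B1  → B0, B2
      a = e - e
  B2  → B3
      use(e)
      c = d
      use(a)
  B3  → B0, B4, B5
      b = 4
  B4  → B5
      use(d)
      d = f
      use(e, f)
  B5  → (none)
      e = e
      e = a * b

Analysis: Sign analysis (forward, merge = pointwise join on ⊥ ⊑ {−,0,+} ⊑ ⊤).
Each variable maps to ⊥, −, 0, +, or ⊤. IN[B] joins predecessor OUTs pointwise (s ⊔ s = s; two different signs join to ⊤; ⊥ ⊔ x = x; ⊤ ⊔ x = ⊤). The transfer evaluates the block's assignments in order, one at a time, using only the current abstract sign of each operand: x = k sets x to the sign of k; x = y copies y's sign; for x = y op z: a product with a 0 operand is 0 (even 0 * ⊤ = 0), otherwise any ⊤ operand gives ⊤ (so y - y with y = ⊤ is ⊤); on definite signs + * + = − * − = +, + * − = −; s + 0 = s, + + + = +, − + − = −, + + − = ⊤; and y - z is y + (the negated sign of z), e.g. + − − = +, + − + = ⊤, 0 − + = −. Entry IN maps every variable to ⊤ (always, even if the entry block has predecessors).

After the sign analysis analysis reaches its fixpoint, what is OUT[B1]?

Per-block solution:
  B0: | IN=(all ⊤) | OUT={e:-; rest ⊤}
  B1: | IN={e:-; rest ⊤} | OUT={e:-; rest ⊤}
  B2: | IN={e:-; rest ⊤} | OUT={e:-; rest ⊤}
  B3: | IN={e:-; rest ⊤} | OUT={b:+, e:-; rest ⊤}
  B4: | IN={b:+, e:-; rest ⊤} | OUT={b:+, e:-; rest ⊤}
  B5: | IN={b:+, e:-; rest ⊤} | OUT={b:+; rest ⊤}

Merge at B1: IN[B1] = OUT[B0] = {a: ⊤, b: ⊤, c: ⊤, d: ⊤, e: -, f: ⊤}
Applying B1's transfer function to that IN value gives OUT[B1] (row B1 above).

Answer: {a: ⊤, b: ⊤, c: ⊤, d: ⊤, e: -, f: ⊤}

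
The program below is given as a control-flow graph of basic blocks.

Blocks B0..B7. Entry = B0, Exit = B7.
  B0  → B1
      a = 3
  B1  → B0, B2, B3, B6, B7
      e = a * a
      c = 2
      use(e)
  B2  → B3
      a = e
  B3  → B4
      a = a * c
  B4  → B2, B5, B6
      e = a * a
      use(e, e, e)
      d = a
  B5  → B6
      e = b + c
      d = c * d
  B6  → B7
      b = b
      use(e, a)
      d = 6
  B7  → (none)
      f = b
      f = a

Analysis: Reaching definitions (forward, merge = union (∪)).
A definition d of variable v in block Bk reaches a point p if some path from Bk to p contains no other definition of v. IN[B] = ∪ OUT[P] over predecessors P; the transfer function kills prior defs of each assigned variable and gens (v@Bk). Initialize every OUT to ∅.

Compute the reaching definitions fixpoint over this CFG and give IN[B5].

Per-block solution:
  B0:   IN={a@B0, c@B1, e@B1}   OUT={a@B0, c@B1, e@B1}
  B1:   IN={a@B0, c@B1, e@B1}   OUT={a@B0, c@B1, e@B1}
  B2:   IN={a@B0, a@B3, c@B1, d@B4, e@B1, e@B4}   OUT={a@B2, c@B1, d@B4, e@B1, e@B4}
  B3:   IN={a@B0, a@B2, c@B1, d@B4, e@B1, e@B4}   OUT={a@B3, c@B1, d@B4, e@B1, e@B4}
  B4:   IN={a@B3, c@B1, d@B4, e@B1, e@B4}   OUT={a@B3, c@B1, d@B4, e@B4}
  B5:   IN={a@B3, c@B1, d@B4, e@B4}   OUT={a@B3, c@B1, d@B5, e@B5}
  B6:   IN={a@B0, a@B3, c@B1, d@B4, d@B5, e@B1, e@B4, e@B5}   OUT={a@B0, a@B3, b@B6, c@B1, d@B6, e@B1, e@B4, e@B5}
  B7:   IN={a@B0, a@B3, b@B6, c@B1, d@B6, e@B1, e@B4, e@B5}   OUT={a@B0, a@B3, b@B6, c@B1, d@B6, e@B1, e@B4, e@B5, f@B7}

Merge at B5: IN[B5] = OUT[B4] = {a@B3, c@B1, d@B4, e@B4}

Answer: {a@B3, c@B1, d@B4, e@B4}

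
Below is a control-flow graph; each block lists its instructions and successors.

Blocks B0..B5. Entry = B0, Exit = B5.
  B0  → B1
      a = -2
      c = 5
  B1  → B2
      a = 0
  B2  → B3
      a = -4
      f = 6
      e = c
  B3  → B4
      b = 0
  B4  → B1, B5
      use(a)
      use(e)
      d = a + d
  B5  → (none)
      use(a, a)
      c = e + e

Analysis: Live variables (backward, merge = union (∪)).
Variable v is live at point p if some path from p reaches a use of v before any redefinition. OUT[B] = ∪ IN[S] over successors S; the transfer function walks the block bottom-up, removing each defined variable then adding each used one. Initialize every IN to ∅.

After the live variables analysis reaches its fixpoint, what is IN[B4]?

Per-block solution:
  B0:   IN={d}   OUT={c, d}
  B1:   IN={c, d}   OUT={c, d}
  B2:   IN={c, d}   OUT={a, c, d, e}
  B3:   IN={a, c, d, e}   OUT={a, c, d, e}
  B4:   IN={a, c, d, e}   OUT={a, c, d, e}
  B5:   IN={a, e}   OUT={}

Merge at B4: OUT[B4] = IN[B1] ⊔ IN[B5] = {a, c, d, e}
Applying B4's transfer function to that OUT value gives IN[B4] (row B4 above).

Answer: {a, c, d, e}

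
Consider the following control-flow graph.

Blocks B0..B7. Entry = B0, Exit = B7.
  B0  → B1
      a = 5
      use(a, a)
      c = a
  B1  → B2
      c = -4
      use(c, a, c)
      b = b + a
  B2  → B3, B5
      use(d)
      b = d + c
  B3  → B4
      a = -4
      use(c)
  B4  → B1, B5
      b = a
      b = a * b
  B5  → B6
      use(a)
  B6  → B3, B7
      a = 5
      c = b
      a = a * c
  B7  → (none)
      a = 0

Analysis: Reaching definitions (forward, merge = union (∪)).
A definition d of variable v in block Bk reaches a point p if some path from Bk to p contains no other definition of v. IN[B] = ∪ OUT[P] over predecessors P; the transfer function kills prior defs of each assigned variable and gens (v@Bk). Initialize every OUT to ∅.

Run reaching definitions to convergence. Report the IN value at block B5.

Answer: {a@B0, a@B3, b@B2, b@B4, c@B1, c@B6}

Working:
Converged values:
  B0:  IN={}  OUT={a@B0, c@B0}
  B1:  IN={a@B0, a@B3, b@B4, c@B0, c@B1, c@B6}  OUT={a@B0, a@B3, b@B1, c@B1}
  B2:  IN={a@B0, a@B3, b@B1, c@B1}  OUT={a@B0, a@B3, b@B2, c@B1}
  B3:  IN={a@B0, a@B3, a@B6, b@B2, b@B4, c@B1, c@B6}  OUT={a@B3, b@B2, b@B4, c@B1, c@B6}
  B4:  IN={a@B3, b@B2, b@B4, c@B1, c@B6}  OUT={a@B3, b@B4, c@B1, c@B6}
  B5:  IN={a@B0, a@B3, b@B2, b@B4, c@B1, c@B6}  OUT={a@B0, a@B3, b@B2, b@B4, c@B1, c@B6}
  B6:  IN={a@B0, a@B3, b@B2, b@B4, c@B1, c@B6}  OUT={a@B6, b@B2, b@B4, c@B6}
  B7:  IN={a@B6, b@B2, b@B4, c@B6}  OUT={a@B7, b@B2, b@B4, c@B6}

Merge at B5: IN[B5] = OUT[B2] ⊔ OUT[B4] = {a@B0, a@B3, b@B2, b@B4, c@B1, c@B6}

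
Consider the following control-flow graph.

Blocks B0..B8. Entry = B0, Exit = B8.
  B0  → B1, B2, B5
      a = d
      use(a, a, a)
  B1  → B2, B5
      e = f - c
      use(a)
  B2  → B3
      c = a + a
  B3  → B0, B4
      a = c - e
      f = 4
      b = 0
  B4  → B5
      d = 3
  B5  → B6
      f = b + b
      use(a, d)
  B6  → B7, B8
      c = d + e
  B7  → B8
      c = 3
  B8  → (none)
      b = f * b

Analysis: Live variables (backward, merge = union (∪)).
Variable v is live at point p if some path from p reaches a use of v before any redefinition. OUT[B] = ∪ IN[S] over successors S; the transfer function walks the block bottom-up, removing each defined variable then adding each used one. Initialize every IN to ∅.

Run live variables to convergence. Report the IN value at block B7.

Per-block solution:
  B0:   IN={b, c, d, e, f}   OUT={a, b, c, d, e, f}
  B1:   IN={a, b, c, d, f}   OUT={a, b, d, e}
  B2:   IN={a, d, e}   OUT={c, d, e}
  B3:   IN={c, d, e}   OUT={a, b, c, d, e, f}
  B4:   IN={a, b, e}   OUT={a, b, d, e}
  B5:   IN={a, b, d, e}   OUT={b, d, e, f}
  B6:   IN={b, d, e, f}   OUT={b, f}
  B7:   IN={b, f}   OUT={b, f}
  B8:   IN={b, f}   OUT={}

Merge at B7: OUT[B7] = IN[B8] = {b, f}
Applying B7's transfer function to that OUT value gives IN[B7] (row B7 above).

Answer: {b, f}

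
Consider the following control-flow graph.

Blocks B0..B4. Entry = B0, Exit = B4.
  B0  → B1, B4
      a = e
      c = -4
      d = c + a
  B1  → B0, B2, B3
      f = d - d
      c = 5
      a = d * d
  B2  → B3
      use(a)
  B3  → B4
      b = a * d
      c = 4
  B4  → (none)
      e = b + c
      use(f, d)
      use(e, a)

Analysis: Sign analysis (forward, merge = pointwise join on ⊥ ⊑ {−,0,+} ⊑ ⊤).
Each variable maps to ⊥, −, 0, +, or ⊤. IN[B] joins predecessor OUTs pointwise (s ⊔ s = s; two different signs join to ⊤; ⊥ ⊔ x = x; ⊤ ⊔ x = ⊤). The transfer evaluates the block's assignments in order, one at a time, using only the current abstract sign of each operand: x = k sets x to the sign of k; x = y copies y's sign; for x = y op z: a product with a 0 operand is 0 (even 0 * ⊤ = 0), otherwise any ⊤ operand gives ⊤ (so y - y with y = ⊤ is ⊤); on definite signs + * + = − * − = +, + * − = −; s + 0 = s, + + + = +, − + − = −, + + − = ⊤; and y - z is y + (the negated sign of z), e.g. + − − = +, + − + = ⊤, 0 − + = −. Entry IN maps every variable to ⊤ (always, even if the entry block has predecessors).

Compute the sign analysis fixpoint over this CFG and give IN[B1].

Answer: {a: ⊤, b: ⊤, c: -, d: ⊤, e: ⊤, f: ⊤}

Working:
Per-block solution:
  B0:  IN=(all ⊤)  OUT={c:-; rest ⊤}
  B1:  IN={c:-; rest ⊤}  OUT={c:+; rest ⊤}
  B2:  IN={c:+; rest ⊤}  OUT={c:+; rest ⊤}
  B3:  IN={c:+; rest ⊤}  OUT={c:+; rest ⊤}
  B4:  IN=(all ⊤)  OUT=(all ⊤)

Merge at B1: IN[B1] = OUT[B0] = {a: ⊤, b: ⊤, c: -, d: ⊤, e: ⊤, f: ⊤}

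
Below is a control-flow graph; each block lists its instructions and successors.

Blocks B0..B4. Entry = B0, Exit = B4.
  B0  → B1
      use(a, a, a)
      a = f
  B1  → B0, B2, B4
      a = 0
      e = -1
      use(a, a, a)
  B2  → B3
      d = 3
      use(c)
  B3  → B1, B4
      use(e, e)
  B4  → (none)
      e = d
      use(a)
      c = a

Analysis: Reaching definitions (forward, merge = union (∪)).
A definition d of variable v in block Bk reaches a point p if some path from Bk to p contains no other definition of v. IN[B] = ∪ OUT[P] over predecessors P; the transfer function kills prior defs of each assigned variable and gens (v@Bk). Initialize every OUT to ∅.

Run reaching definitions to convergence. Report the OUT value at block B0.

Answer: {a@B0, d@B2, e@B1}

Trace:
Per-block solution:
  B0: | IN={a@B1, d@B2, e@B1} | OUT={a@B0, d@B2, e@B1}
  B1: | IN={a@B0, a@B1, d@B2, e@B1} | OUT={a@B1, d@B2, e@B1}
  B2: | IN={a@B1, d@B2, e@B1} | OUT={a@B1, d@B2, e@B1}
  B3: | IN={a@B1, d@B2, e@B1} | OUT={a@B1, d@B2, e@B1}
  B4: | IN={a@B1, d@B2, e@B1} | OUT={a@B1, c@B4, d@B2, e@B4}

Merge at B0 (entry node, so the boundary value {} is joined with the incoming edge(s)): IN[B0] = {} ⊔ OUT[B1] = {a@B1, d@B2, e@B1}
Applying B0's transfer function to that IN value gives OUT[B0] (row B0 above).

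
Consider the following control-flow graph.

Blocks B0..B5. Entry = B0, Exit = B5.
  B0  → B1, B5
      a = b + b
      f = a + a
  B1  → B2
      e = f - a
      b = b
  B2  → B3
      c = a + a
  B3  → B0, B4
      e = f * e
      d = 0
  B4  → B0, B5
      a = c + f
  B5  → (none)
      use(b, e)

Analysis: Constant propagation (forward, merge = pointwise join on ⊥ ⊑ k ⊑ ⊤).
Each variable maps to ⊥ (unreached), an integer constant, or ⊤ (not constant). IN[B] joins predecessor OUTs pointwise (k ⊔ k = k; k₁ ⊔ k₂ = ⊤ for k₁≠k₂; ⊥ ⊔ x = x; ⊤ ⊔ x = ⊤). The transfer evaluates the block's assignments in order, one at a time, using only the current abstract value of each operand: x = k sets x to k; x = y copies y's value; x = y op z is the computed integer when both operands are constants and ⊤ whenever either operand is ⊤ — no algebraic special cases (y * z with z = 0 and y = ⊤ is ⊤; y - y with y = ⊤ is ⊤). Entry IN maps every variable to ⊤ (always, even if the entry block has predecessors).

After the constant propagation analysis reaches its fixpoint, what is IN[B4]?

Fixpoint table:
  B0:   IN=(all ⊤)   OUT=(all ⊤)
  B1:   IN=(all ⊤)   OUT=(all ⊤)
  B2:   IN=(all ⊤)   OUT=(all ⊤)
  B3:   IN=(all ⊤)   OUT={d:0; rest ⊤}
  B4:   IN={d:0; rest ⊤}   OUT={d:0; rest ⊤}
  B5:   IN=(all ⊤)   OUT=(all ⊤)

Merge at B4: IN[B4] = OUT[B3] = {a: ⊤, b: ⊤, c: ⊤, d: 0, e: ⊤, f: ⊤}

Answer: {a: ⊤, b: ⊤, c: ⊤, d: 0, e: ⊤, f: ⊤}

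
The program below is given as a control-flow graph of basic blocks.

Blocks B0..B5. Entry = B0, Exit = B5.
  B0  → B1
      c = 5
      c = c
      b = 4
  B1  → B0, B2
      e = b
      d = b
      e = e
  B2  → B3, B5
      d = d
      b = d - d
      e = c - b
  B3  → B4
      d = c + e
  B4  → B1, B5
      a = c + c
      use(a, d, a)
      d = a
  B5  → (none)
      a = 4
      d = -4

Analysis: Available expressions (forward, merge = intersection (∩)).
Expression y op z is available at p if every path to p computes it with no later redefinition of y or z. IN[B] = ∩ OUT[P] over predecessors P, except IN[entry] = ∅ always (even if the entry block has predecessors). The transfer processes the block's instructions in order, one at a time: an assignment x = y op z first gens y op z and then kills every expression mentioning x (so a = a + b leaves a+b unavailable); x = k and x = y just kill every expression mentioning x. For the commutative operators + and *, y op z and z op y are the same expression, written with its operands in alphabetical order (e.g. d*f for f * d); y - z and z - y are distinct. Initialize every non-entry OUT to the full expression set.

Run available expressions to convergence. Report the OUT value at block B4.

Answer: {c+c, c+e, c-b}

Derivation:
Fixpoint table:
  B0: | IN={} | OUT={}
  B1: | IN={} | OUT={}
  B2: | IN={} | OUT={c-b, d-d}
  B3: | IN={c-b, d-d} | OUT={c+e, c-b}
  B4: | IN={c+e, c-b} | OUT={c+c, c+e, c-b}
  B5: | IN={c-b} | OUT={c-b}

Merge at B4: IN[B4] = OUT[B3] = {c+e, c-b}
Applying B4's transfer function to that IN value gives OUT[B4] (row B4 above).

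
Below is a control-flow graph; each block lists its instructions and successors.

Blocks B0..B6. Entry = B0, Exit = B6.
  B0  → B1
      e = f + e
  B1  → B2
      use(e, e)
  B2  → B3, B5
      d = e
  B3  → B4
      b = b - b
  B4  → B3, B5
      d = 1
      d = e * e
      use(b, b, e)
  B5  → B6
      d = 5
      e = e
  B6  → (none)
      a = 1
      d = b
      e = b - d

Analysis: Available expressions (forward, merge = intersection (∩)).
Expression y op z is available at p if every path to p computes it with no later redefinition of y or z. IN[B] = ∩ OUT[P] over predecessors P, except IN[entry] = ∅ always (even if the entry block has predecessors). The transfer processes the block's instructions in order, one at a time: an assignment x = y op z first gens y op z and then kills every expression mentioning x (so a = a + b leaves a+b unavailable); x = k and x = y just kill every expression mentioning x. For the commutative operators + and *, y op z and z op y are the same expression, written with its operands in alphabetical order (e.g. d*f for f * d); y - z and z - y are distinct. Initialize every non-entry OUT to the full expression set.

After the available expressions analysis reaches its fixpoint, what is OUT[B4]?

Answer: {e*e}

Working:
Per-block solution:
  B0:  IN={}  OUT={}
  B1:  IN={}  OUT={}
  B2:  IN={}  OUT={}
  B3:  IN={}  OUT={}
  B4:  IN={}  OUT={e*e}
  B5:  IN={}  OUT={}
  B6:  IN={}  OUT={b-d}

Merge at B4: IN[B4] = OUT[B3] = {}
Applying B4's transfer function to that IN value gives OUT[B4] (row B4 above).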